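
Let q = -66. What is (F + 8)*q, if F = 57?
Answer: -4290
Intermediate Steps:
(F + 8)*q = (57 + 8)*(-66) = 65*(-66) = -4290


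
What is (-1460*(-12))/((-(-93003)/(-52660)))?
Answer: -307534400/31001 ≈ -9920.1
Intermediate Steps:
(-1460*(-12))/((-(-93003)/(-52660))) = 17520/((-(-93003)*(-1)/52660)) = 17520/((-1*93003/52660)) = 17520/(-93003/52660) = 17520*(-52660/93003) = -307534400/31001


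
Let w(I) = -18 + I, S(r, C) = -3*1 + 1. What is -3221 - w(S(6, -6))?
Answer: -3201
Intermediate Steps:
S(r, C) = -2 (S(r, C) = -3 + 1 = -2)
-3221 - w(S(6, -6)) = -3221 - (-18 - 2) = -3221 - 1*(-20) = -3221 + 20 = -3201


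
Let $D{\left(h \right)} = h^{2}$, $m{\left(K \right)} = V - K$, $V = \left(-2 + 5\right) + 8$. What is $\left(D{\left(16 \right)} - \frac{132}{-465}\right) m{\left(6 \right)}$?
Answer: $\frac{39724}{31} \approx 1281.4$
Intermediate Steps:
$V = 11$ ($V = 3 + 8 = 11$)
$m{\left(K \right)} = 11 - K$
$\left(D{\left(16 \right)} - \frac{132}{-465}\right) m{\left(6 \right)} = \left(16^{2} - \frac{132}{-465}\right) \left(11 - 6\right) = \left(256 - - \frac{44}{155}\right) \left(11 - 6\right) = \left(256 + \frac{44}{155}\right) 5 = \frac{39724}{155} \cdot 5 = \frac{39724}{31}$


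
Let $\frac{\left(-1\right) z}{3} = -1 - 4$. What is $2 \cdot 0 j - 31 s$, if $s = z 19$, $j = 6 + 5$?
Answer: $-8835$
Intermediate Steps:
$z = 15$ ($z = - 3 \left(-1 - 4\right) = \left(-3\right) \left(-5\right) = 15$)
$j = 11$
$s = 285$ ($s = 15 \cdot 19 = 285$)
$2 \cdot 0 j - 31 s = 2 \cdot 0 \cdot 11 - 8835 = 0 \cdot 11 - 8835 = 0 - 8835 = -8835$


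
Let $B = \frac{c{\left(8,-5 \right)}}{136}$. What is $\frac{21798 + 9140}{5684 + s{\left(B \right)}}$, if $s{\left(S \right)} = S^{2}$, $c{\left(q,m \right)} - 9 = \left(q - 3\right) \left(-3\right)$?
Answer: $\frac{143057312}{26282825} \approx 5.443$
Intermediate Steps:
$c{\left(q,m \right)} = 18 - 3 q$ ($c{\left(q,m \right)} = 9 + \left(q - 3\right) \left(-3\right) = 9 + \left(-3 + q\right) \left(-3\right) = 9 - \left(-9 + 3 q\right) = 18 - 3 q$)
$B = - \frac{3}{68}$ ($B = \frac{18 - 24}{136} = \left(18 - 24\right) \frac{1}{136} = \left(-6\right) \frac{1}{136} = - \frac{3}{68} \approx -0.044118$)
$\frac{21798 + 9140}{5684 + s{\left(B \right)}} = \frac{21798 + 9140}{5684 + \left(- \frac{3}{68}\right)^{2}} = \frac{30938}{5684 + \frac{9}{4624}} = \frac{30938}{\frac{26282825}{4624}} = 30938 \cdot \frac{4624}{26282825} = \frac{143057312}{26282825}$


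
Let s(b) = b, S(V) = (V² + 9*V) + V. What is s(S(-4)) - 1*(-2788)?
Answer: 2764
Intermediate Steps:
S(V) = V² + 10*V
s(S(-4)) - 1*(-2788) = -4*(10 - 4) - 1*(-2788) = -4*6 + 2788 = -24 + 2788 = 2764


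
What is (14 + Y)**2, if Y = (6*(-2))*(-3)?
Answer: 2500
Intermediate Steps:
Y = 36 (Y = -12*(-3) = 36)
(14 + Y)**2 = (14 + 36)**2 = 50**2 = 2500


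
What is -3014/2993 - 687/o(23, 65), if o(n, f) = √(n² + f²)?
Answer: -3014/2993 - 687*√4754/4754 ≈ -10.971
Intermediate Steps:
o(n, f) = √(f² + n²)
-3014/2993 - 687/o(23, 65) = -3014/2993 - 687/√(65² + 23²) = -3014*1/2993 - 687/√(4225 + 529) = -3014/2993 - 687*√4754/4754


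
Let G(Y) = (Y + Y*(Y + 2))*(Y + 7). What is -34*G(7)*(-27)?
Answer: 899640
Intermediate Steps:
G(Y) = (7 + Y)*(Y + Y*(2 + Y)) (G(Y) = (Y + Y*(2 + Y))*(7 + Y) = (7 + Y)*(Y + Y*(2 + Y)))
-34*G(7)*(-27) = -238*(21 + 7**2 + 10*7)*(-27) = -238*(21 + 49 + 70)*(-27) = -238*140*(-27) = -34*980*(-27) = -33320*(-27) = 899640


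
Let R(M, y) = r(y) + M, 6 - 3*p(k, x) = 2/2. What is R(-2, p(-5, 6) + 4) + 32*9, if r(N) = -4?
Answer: 282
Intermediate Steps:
p(k, x) = 5/3 (p(k, x) = 2 - 2/(3*2) = 2 - ⅓*1 = 2 - ⅓ = 5/3)
R(M, y) = -4 + M
R(-2, p(-5, 6) + 4) + 32*9 = (-4 - 2) + 32*9 = -6 + 288 = 282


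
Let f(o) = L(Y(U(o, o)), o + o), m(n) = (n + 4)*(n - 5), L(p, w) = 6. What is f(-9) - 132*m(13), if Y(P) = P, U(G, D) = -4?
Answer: -17946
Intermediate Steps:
m(n) = (-5 + n)*(4 + n) (m(n) = (4 + n)*(-5 + n) = (-5 + n)*(4 + n))
f(o) = 6
f(-9) - 132*m(13) = 6 - 132*(-20 + 13**2 - 1*13) = 6 - 132*(-20 + 169 - 13) = 6 - 132*136 = 6 - 17952 = -17946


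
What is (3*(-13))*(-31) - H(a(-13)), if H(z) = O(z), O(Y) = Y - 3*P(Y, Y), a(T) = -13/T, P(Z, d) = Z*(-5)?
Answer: 1193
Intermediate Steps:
P(Z, d) = -5*Z
O(Y) = 16*Y (O(Y) = Y - (-15)*Y = Y + 15*Y = 16*Y)
H(z) = 16*z
(3*(-13))*(-31) - H(a(-13)) = (3*(-13))*(-31) - 16*(-13/(-13)) = -39*(-31) - 16*(-13*(-1/13)) = 1209 - 16 = 1193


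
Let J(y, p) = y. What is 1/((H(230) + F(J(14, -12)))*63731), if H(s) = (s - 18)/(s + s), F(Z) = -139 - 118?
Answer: -115/1880191962 ≈ -6.1164e-8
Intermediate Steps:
F(Z) = -257
H(s) = (-18 + s)/(2*s) (H(s) = (-18 + s)/((2*s)) = (-18 + s)*(1/(2*s)) = (-18 + s)/(2*s))
1/((H(230) + F(J(14, -12)))*63731) = 1/((1/2)*(-18 + 230)/230 - 257*63731) = (1/63731)/((1/2)*(1/230)*212 - 257) = (1/63731)/(53/115 - 257) = (1/63731)/(-29502/115) = -115/29502*1/63731 = -115/1880191962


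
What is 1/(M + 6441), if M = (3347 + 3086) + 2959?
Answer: 1/15833 ≈ 6.3159e-5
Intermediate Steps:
M = 9392 (M = 6433 + 2959 = 9392)
1/(M + 6441) = 1/(9392 + 6441) = 1/15833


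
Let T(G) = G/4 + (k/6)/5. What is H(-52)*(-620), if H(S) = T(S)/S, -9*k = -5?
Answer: -108655/702 ≈ -154.78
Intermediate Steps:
k = 5/9 (k = -⅑*(-5) = 5/9 ≈ 0.55556)
T(G) = 1/54 + G/4 (T(G) = G/4 + ((5/9)/6)/5 = G*(¼) + ((5/9)*(⅙))*(⅕) = G/4 + (5/54)*(⅕) = G/4 + 1/54 = 1/54 + G/4)
H(S) = (1/54 + S/4)/S
H(-52)*(-620) = ((1/108)*(2 + 27*(-52))/(-52))*(-620) = ((1/108)*(-1/52)*(2 - 1404))*(-620) = ((1/108)*(-1/52)*(-1402))*(-620) = (701/2808)*(-620) = -108655/702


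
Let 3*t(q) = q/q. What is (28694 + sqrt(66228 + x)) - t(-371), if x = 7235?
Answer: 86081/3 + sqrt(73463) ≈ 28965.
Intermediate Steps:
t(q) = 1/3 (t(q) = (q/q)/3 = (1/3)*1 = 1/3)
(28694 + sqrt(66228 + x)) - t(-371) = (28694 + sqrt(66228 + 7235)) - 1*1/3 = (28694 + sqrt(73463)) - 1/3 = 86081/3 + sqrt(73463)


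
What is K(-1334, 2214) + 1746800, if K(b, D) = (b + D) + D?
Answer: 1749894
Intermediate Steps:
K(b, D) = b + 2*D (K(b, D) = (D + b) + D = b + 2*D)
K(-1334, 2214) + 1746800 = (-1334 + 2*2214) + 1746800 = (-1334 + 4428) + 1746800 = 3094 + 1746800 = 1749894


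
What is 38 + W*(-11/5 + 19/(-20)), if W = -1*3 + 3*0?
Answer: 949/20 ≈ 47.450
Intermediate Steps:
W = -3 (W = -3 + 0 = -3)
38 + W*(-11/5 + 19/(-20)) = 38 - 3*(-11/5 + 19/(-20)) = 38 - 3*(-11*1/5 + 19*(-1/20)) = 38 - 3*(-11/5 - 19/20) = 38 - 3*(-63/20) = 38 + 189/20 = 949/20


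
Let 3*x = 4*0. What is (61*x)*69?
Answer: 0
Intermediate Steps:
x = 0 (x = (4*0)/3 = (⅓)*0 = 0)
(61*x)*69 = (61*0)*69 = 0*69 = 0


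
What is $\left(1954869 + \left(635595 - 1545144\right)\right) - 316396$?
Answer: $728924$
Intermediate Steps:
$\left(1954869 + \left(635595 - 1545144\right)\right) - 316396 = \left(1954869 - 909549\right) - 316396 = 1045320 - 316396 = 728924$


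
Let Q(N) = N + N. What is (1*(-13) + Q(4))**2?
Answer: 25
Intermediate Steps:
Q(N) = 2*N
(1*(-13) + Q(4))**2 = (1*(-13) + 2*4)**2 = (-13 + 8)**2 = (-5)**2 = 25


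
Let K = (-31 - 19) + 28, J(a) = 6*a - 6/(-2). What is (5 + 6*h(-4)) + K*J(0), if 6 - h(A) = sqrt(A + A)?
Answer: -25 - 12*I*sqrt(2) ≈ -25.0 - 16.971*I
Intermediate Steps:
h(A) = 6 - sqrt(2)*sqrt(A) (h(A) = 6 - sqrt(A + A) = 6 - sqrt(2*A) = 6 - sqrt(2)*sqrt(A))
J(a) = 3 + 6*a (J(a) = 6*a - 6*(-1/2) = 6*a + 3 = 3 + 6*a)
K = -22 (K = -50 + 28 = -22)
(5 + 6*h(-4)) + K*J(0) = (5 + 6*(6 - sqrt(2)*sqrt(-4))) - 22*(3 + 6*0) = (5 + 6*(6 - sqrt(2)*2*I)) - 22*(3 + 0) = (5 + 6*(6 - 2*I*sqrt(2))) - 22*3 = (5 + (36 - 12*I*sqrt(2))) - 66 = (41 - 12*I*sqrt(2)) - 66 = -25 - 12*I*sqrt(2)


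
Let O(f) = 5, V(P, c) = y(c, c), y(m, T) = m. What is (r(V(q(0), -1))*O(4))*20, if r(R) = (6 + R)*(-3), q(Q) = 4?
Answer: -1500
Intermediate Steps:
V(P, c) = c
r(R) = -18 - 3*R
(r(V(q(0), -1))*O(4))*20 = ((-18 - 3*(-1))*5)*20 = ((-18 + 3)*5)*20 = -15*5*20 = -75*20 = -1500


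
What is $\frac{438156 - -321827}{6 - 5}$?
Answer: $759983$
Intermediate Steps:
$\frac{438156 - -321827}{6 - 5} = \frac{438156 + 321827}{1} = 759983 \cdot 1 = 759983$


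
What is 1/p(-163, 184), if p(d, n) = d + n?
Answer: 1/21 ≈ 0.047619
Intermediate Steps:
1/p(-163, 184) = 1/(-163 + 184) = 1/21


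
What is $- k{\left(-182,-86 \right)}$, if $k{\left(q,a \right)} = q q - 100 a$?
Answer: $-41724$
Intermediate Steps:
$k{\left(q,a \right)} = q^{2} - 100 a$
$- k{\left(-182,-86 \right)} = - (\left(-182\right)^{2} - -8600) = - (33124 + 8600) = \left(-1\right) 41724 = -41724$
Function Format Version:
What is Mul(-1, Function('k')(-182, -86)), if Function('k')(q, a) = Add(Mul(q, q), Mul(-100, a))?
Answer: -41724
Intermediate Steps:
Function('k')(q, a) = Add(Pow(q, 2), Mul(-100, a))
Mul(-1, Function('k')(-182, -86)) = Mul(-1, Add(Pow(-182, 2), Mul(-100, -86))) = Mul(-1, Add(33124, 8600)) = Mul(-1, 41724) = -41724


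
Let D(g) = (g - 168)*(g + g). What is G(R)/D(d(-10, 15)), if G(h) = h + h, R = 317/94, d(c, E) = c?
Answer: 317/167320 ≈ 0.0018946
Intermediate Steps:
D(g) = 2*g*(-168 + g) (D(g) = (-168 + g)*(2*g) = 2*g*(-168 + g))
R = 317/94 (R = 317*(1/94) = 317/94 ≈ 3.3723)
G(h) = 2*h
G(R)/D(d(-10, 15)) = (2*(317/94))/((2*(-10)*(-168 - 10))) = 317/(47*((2*(-10)*(-178)))) = (317/47)/3560 = (317/47)*(1/3560) = 317/167320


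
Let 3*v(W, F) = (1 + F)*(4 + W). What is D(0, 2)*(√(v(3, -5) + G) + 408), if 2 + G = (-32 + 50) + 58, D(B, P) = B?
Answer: 0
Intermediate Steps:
G = 74 (G = -2 + ((-32 + 50) + 58) = -2 + (18 + 58) = -2 + 76 = 74)
v(W, F) = (1 + F)*(4 + W)/3 (v(W, F) = ((1 + F)*(4 + W))/3 = (1 + F)*(4 + W)/3)
D(0, 2)*(√(v(3, -5) + G) + 408) = 0*(√((4/3 + (⅓)*3 + (4/3)*(-5) + (⅓)*(-5)*3) + 74) + 408) = 0*(√((4/3 + 1 - 20/3 - 5) + 74) + 408) = 0*(√(-28/3 + 74) + 408) = 0*(√(194/3) + 408) = 0*(√582/3 + 408) = 0*(408 + √582/3) = 0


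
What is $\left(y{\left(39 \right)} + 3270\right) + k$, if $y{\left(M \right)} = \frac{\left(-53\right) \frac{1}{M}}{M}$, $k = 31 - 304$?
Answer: $\frac{4558384}{1521} \approx 2997.0$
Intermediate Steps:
$k = -273$ ($k = 31 - 304 = -273$)
$y{\left(M \right)} = - \frac{53}{M^{2}}$
$\left(y{\left(39 \right)} + 3270\right) + k = \left(- \frac{53}{1521} + 3270\right) - 273 = \frac{4973617}{1521} - 273 = \frac{4558384}{1521}$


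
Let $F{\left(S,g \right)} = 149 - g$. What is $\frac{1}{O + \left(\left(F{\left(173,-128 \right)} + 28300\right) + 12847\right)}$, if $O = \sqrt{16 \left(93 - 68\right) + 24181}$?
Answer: $\frac{41424}{1715923195} - \frac{\sqrt{24581}}{1715923195} \approx 2.405 \cdot 10^{-5}$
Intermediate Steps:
$O = \sqrt{24581}$ ($O = \sqrt{16 \cdot 25 + 24181} = \sqrt{400 + 24181} = \sqrt{24581} \approx 156.78$)
$\frac{1}{O + \left(\left(F{\left(173,-128 \right)} + 28300\right) + 12847\right)} = \frac{1}{\sqrt{24581} + \left(\left(\left(149 - -128\right) + 28300\right) + 12847\right)} = \frac{1}{\sqrt{24581} + \left(\left(\left(149 + 128\right) + 28300\right) + 12847\right)} = \frac{1}{\sqrt{24581} + \left(\left(277 + 28300\right) + 12847\right)} = \frac{1}{\sqrt{24581} + \left(28577 + 12847\right)} = \frac{1}{\sqrt{24581} + 41424} = \frac{1}{41424 + \sqrt{24581}}$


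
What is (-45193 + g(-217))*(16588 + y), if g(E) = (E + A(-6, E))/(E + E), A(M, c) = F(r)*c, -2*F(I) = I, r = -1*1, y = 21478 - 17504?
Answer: -1858486089/2 ≈ -9.2924e+8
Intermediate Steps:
y = 3974
r = -1
F(I) = -I/2
A(M, c) = c/2 (A(M, c) = (-1/2*(-1))*c = c/2)
g(E) = 3/4 (g(E) = (E + E/2)/(E + E) = (3*E/2)/((2*E)) = (3*E/2)*(1/(2*E)) = 3/4)
(-45193 + g(-217))*(16588 + y) = (-45193 + 3/4)*(16588 + 3974) = -180769/4*20562 = -1858486089/2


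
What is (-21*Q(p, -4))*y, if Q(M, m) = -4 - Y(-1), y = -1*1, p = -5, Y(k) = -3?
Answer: -21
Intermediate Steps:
y = -1
Q(M, m) = -1 (Q(M, m) = -4 - 1*(-3) = -4 + 3 = -1)
(-21*Q(p, -4))*y = -21*(-1)*(-1) = 21*(-1) = -21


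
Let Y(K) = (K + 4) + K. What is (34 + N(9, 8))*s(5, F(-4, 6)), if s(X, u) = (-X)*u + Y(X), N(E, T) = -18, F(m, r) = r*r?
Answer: -2656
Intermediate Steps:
Y(K) = 4 + 2*K (Y(K) = (4 + K) + K = 4 + 2*K)
F(m, r) = r**2
s(X, u) = 4 + 2*X - X*u (s(X, u) = (-X)*u + (4 + 2*X) = -X*u + (4 + 2*X) = 4 + 2*X - X*u)
(34 + N(9, 8))*s(5, F(-4, 6)) = (34 - 18)*(4 + 2*5 - 1*5*6**2) = 16*(4 + 10 - 1*5*36) = 16*(4 + 10 - 180) = 16*(-166) = -2656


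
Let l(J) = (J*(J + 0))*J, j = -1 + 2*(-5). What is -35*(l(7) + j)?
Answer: -11620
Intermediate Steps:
j = -11 (j = -1 - 10 = -11)
l(J) = J³ (l(J) = (J*J)*J = J²*J = J³)
-35*(l(7) + j) = -35*(7³ - 11) = -35*(343 - 11) = -35*332 = -1*11620 = -11620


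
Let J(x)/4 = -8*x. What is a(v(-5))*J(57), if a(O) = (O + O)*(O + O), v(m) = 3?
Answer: -65664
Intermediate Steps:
J(x) = -32*x (J(x) = 4*(-8*x) = -32*x)
a(O) = 4*O² (a(O) = (2*O)*(2*O) = 4*O²)
a(v(-5))*J(57) = (4*3²)*(-32*57) = (4*9)*(-1824) = 36*(-1824) = -65664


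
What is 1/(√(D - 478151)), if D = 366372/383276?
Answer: -I*√1097507450200811/22907929538 ≈ -0.0014462*I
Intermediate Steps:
D = 91593/95819 (D = 366372*(1/383276) = 91593/95819 ≈ 0.95590)
1/(√(D - 478151)) = 1/(√(91593/95819 - 478151)) = 1/(√(-45815859076/95819)) = 1/(2*I*√1097507450200811/95819) = -I*√1097507450200811/22907929538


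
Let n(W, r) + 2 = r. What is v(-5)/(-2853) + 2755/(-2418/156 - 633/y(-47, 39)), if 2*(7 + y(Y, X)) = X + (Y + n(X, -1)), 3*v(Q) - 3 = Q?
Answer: 1179005764/15038163 ≈ 78.401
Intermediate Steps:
n(W, r) = -2 + r
v(Q) = 1 + Q/3
y(Y, X) = -17/2 + X/2 + Y/2 (y(Y, X) = -7 + (X + (Y + (-2 - 1)))/2 = -7 + (X + (Y - 3))/2 = -7 + (X + (-3 + Y))/2 = -7 + (-3 + X + Y)/2 = -7 + (-3/2 + X/2 + Y/2) = -17/2 + X/2 + Y/2)
v(-5)/(-2853) + 2755/(-2418/156 - 633/y(-47, 39)) = (1 + (⅓)*(-5))/(-2853) + 2755/(-2418/156 - 633/(-17/2 + (½)*39 + (½)*(-47))) = (1 - 5/3)*(-1/2853) + 2755/(-2418*1/156 - 633/(-17/2 + 39/2 - 47/2)) = -⅔*(-1/2853) + 2755/(-31/2 - 633/(-25/2)) = 2/8559 + 2755/(-31/2 - 633*(-2/25)) = 2/8559 + 2755/(-31/2 + 1266/25) = 2/8559 + 2755/(1757/50) = 2/8559 + 2755*(50/1757) = 2/8559 + 137750/1757 = 1179005764/15038163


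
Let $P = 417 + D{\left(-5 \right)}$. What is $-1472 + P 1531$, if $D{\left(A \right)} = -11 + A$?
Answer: $612459$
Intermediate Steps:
$P = 401$ ($P = 417 - 16 = 401$)
$-1472 + P 1531 = -1472 + 401 \cdot 1531 = -1472 + 613931 = 612459$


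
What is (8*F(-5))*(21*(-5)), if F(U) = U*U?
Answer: -21000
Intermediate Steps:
F(U) = U²
(8*F(-5))*(21*(-5)) = (8*(-5)²)*(21*(-5)) = (8*25)*(-105) = 200*(-105) = -21000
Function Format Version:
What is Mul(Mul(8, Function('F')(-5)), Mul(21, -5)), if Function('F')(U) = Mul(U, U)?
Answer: -21000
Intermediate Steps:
Function('F')(U) = Pow(U, 2)
Mul(Mul(8, Function('F')(-5)), Mul(21, -5)) = Mul(Mul(8, Pow(-5, 2)), Mul(21, -5)) = Mul(Mul(8, 25), -105) = Mul(200, -105) = -21000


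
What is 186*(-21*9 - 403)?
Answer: -110112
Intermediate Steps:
186*(-21*9 - 403) = 186*(-189 - 403) = 186*(-592) = -110112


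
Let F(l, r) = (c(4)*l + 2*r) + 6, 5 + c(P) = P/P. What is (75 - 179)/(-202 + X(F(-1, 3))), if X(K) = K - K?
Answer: 52/101 ≈ 0.51485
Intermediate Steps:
c(P) = -4 (c(P) = -5 + P/P = -5 + 1 = -4)
F(l, r) = 6 - 4*l + 2*r (F(l, r) = (-4*l + 2*r) + 6 = 6 - 4*l + 2*r)
X(K) = 0
(75 - 179)/(-202 + X(F(-1, 3))) = (75 - 179)/(-202 + 0) = -104/(-202) = -104*(-1/202) = 52/101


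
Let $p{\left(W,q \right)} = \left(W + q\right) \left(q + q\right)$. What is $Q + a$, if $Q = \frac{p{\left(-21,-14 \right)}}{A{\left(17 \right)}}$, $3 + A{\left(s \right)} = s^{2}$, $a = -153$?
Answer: $- \frac{21389}{143} \approx -149.57$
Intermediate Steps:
$p{\left(W,q \right)} = 2 q \left(W + q\right)$ ($p{\left(W,q \right)} = \left(W + q\right) 2 q = 2 q \left(W + q\right)$)
$A{\left(s \right)} = -3 + s^{2}$
$Q = \frac{490}{143}$ ($Q = \frac{2 \left(-14\right) \left(-21 - 14\right)}{-3 + 17^{2}} = \frac{2 \left(-14\right) \left(-35\right)}{-3 + 289} = \frac{980}{286} = 980 \cdot \frac{1}{286} = \frac{490}{143} \approx 3.4266$)
$Q + a = \frac{490}{143} - 153 = - \frac{21389}{143}$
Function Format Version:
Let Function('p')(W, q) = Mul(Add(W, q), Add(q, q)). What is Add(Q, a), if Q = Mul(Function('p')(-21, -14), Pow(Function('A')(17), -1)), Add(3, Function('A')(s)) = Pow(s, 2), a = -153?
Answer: Rational(-21389, 143) ≈ -149.57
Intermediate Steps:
Function('p')(W, q) = Mul(2, q, Add(W, q)) (Function('p')(W, q) = Mul(Add(W, q), Mul(2, q)) = Mul(2, q, Add(W, q)))
Function('A')(s) = Add(-3, Pow(s, 2))
Q = Rational(490, 143) (Q = Mul(Mul(2, -14, Add(-21, -14)), Pow(Add(-3, Pow(17, 2)), -1)) = Mul(Mul(2, -14, -35), Pow(Add(-3, 289), -1)) = Mul(980, Pow(286, -1)) = Mul(980, Rational(1, 286)) = Rational(490, 143) ≈ 3.4266)
Add(Q, a) = Add(Rational(490, 143), -153) = Rational(-21389, 143)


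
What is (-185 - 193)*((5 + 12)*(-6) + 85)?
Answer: 6426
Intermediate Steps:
(-185 - 193)*((5 + 12)*(-6) + 85) = -378*(17*(-6) + 85) = -378*(-102 + 85) = -378*(-17) = 6426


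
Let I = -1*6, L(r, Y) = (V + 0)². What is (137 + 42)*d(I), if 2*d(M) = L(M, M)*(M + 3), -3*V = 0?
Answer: 0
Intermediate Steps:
V = 0 (V = -⅓*0 = 0)
L(r, Y) = 0 (L(r, Y) = (0 + 0)² = 0² = 0)
I = -6
d(M) = 0 (d(M) = (0*(M + 3))/2 = (0*(3 + M))/2 = (½)*0 = 0)
(137 + 42)*d(I) = (137 + 42)*0 = 179*0 = 0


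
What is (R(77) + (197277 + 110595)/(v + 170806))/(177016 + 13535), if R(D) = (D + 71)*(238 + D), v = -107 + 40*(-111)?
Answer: 2583767484/10560272903 ≈ 0.24467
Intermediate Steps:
v = -4547 (v = -107 - 4440 = -4547)
R(D) = (71 + D)*(238 + D)
(R(77) + (197277 + 110595)/(v + 170806))/(177016 + 13535) = ((16898 + 77**2 + 309*77) + (197277 + 110595)/(-4547 + 170806))/(177016 + 13535) = ((16898 + 5929 + 23793) + 307872/166259)/190551 = (46620 + 307872*(1/166259))*(1/190551) = (46620 + 307872/166259)*(1/190551) = (7751302452/166259)*(1/190551) = 2583767484/10560272903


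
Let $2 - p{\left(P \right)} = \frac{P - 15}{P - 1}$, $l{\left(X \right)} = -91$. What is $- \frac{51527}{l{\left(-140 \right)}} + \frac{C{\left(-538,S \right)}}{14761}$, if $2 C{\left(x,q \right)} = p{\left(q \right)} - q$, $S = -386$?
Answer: $\frac{84101474869}{148525182} \approx 566.24$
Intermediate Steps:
$p{\left(P \right)} = 2 - \frac{-15 + P}{-1 + P}$ ($p{\left(P \right)} = 2 - \frac{P - 15}{P - 1} = 2 - \frac{-15 + P}{-1 + P}$)
$C{\left(x,q \right)} = - \frac{q}{2} + \frac{13 + q}{2 \left(-1 + q\right)}$ ($C{\left(x,q \right)} = \frac{\frac{13 + q}{-1 + q} - q}{2} = \frac{- q + \frac{13 + q}{-1 + q}}{2} = - \frac{q}{2} + \frac{13 + q}{2 \left(-1 + q\right)}$)
$- \frac{51527}{l{\left(-140 \right)}} + \frac{C{\left(-538,S \right)}}{14761} = - \frac{51527}{-91} + \frac{\frac{1}{2} \frac{1}{-1 - 386} \left(13 - 386 - - 386 \left(-1 - 386\right)\right)}{14761} = \left(-51527\right) \left(- \frac{1}{91}\right) + \frac{13 - 386 - \left(-386\right) \left(-387\right)}{2 \left(-387\right)} \frac{1}{14761} = \frac{7361}{13} + \frac{1}{2} \left(- \frac{1}{387}\right) \left(13 - 386 - 149382\right) \frac{1}{14761} = \frac{7361}{13} + \frac{1}{2} \left(- \frac{1}{387}\right) \left(-149755\right) \frac{1}{14761} = \frac{7361}{13} + \frac{149755}{774} \cdot \frac{1}{14761} = \frac{7361}{13} + \frac{149755}{11425014} = \frac{84101474869}{148525182}$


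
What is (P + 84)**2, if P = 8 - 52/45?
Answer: 16711744/2025 ≈ 8252.7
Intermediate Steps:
P = 308/45 (P = 8 - 52/45 = 308/45 ≈ 6.8444)
(P + 84)**2 = (308/45 + 84)**2 = (4088/45)**2 = 16711744/2025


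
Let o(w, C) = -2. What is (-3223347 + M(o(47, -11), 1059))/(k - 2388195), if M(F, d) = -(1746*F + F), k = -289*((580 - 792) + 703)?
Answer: 459979/361442 ≈ 1.2726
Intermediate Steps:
k = -141899 (k = -289*(-212 + 703) = -289*491 = -141899)
M(F, d) = -1747*F
(-3223347 + M(o(47, -11), 1059))/(k - 2388195) = (-3223347 - 1747*(-2))/(-141899 - 2388195) = (-3223347 + 3494)/(-2530094) = -3219853*(-1/2530094) = 459979/361442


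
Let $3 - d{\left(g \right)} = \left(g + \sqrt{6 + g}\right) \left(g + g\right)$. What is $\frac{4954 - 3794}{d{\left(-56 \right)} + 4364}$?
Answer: $- \frac{88392}{170249} - \frac{25984 i \sqrt{2}}{170249} \approx -0.51919 - 0.21584 i$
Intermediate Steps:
$d{\left(g \right)} = 3 - 2 g \left(g + \sqrt{6 + g}\right)$ ($d{\left(g \right)} = 3 - \left(g + \sqrt{6 + g}\right) \left(g + g\right) = 3 - \left(g + \sqrt{6 + g}\right) 2 g = 3 - 2 g \left(g + \sqrt{6 + g}\right)$)
$\frac{4954 - 3794}{d{\left(-56 \right)} + 4364} = \frac{4954 - 3794}{\left(3 - 2 \left(-56\right)^{2} - - 112 \sqrt{6 - 56}\right) + 4364} = \frac{1160}{\left(3 - 6272 - - 112 \sqrt{-50}\right) + 4364} = \frac{1160}{\left(3 - 6272 - - 112 \cdot 5 i \sqrt{2}\right) + 4364} = \frac{1160}{\left(3 - 6272 + 560 i \sqrt{2}\right) + 4364} = \frac{1160}{\left(-6269 + 560 i \sqrt{2}\right) + 4364} = \frac{1160}{-1905 + 560 i \sqrt{2}}$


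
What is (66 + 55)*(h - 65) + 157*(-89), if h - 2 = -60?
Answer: -28856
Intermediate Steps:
h = -58 (h = 2 - 60 = -58)
(66 + 55)*(h - 65) + 157*(-89) = (66 + 55)*(-58 - 65) + 157*(-89) = 121*(-123) - 13973 = -14883 - 13973 = -28856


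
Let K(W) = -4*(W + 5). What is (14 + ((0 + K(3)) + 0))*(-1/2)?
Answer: 9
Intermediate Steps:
K(W) = -20 - 4*W (K(W) = -4*(5 + W) = -20 - 4*W)
(14 + ((0 + K(3)) + 0))*(-1/2) = (14 + ((0 + (-20 - 4*3)) + 0))*(-1/2) = (14 + ((0 + (-20 - 12)) + 0))*(-1*½) = (14 + ((0 - 32) + 0))*(-½) = (14 + (-32 + 0))*(-½) = (14 - 32)*(-½) = -18*(-½) = 9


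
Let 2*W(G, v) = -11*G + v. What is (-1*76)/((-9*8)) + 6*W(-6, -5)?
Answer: 3313/18 ≈ 184.06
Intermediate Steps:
W(G, v) = v/2 - 11*G/2 (W(G, v) = (-11*G + v)/2 = (v - 11*G)/2 = v/2 - 11*G/2)
(-1*76)/((-9*8)) + 6*W(-6, -5) = (-1*76)/((-9*8)) + 6*((½)*(-5) - 11/2*(-6)) = -76/(-72) + 6*(-5/2 + 33) = -76*(-1/72) + 6*(61/2) = 19/18 + 183 = 3313/18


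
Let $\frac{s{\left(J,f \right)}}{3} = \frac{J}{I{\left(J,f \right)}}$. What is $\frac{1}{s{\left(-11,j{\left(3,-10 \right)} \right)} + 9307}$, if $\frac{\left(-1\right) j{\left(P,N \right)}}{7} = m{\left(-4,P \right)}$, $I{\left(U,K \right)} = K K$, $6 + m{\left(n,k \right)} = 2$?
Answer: $\frac{784}{7296655} \approx 0.00010745$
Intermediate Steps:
$m{\left(n,k \right)} = -4$ ($m{\left(n,k \right)} = -6 + 2 = -4$)
$I{\left(U,K \right)} = K^{2}$
$j{\left(P,N \right)} = 28$ ($j{\left(P,N \right)} = \left(-7\right) \left(-4\right) = 28$)
$s{\left(J,f \right)} = \frac{3 J}{f^{2}}$ ($s{\left(J,f \right)} = 3 \frac{J}{f^{2}} = \frac{3 J}{f^{2}}$)
$\frac{1}{s{\left(-11,j{\left(3,-10 \right)} \right)} + 9307} = \frac{1}{3 \left(-11\right) \frac{1}{784} + 9307} = \frac{1}{- \frac{33}{784} + 9307} = \frac{1}{\frac{7296655}{784}} = \frac{784}{7296655}$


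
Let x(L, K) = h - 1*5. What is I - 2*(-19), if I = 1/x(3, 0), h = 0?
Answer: 189/5 ≈ 37.800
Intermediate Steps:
x(L, K) = -5 (x(L, K) = 0 - 1*5 = 0 - 5 = -5)
I = -1/5 (I = 1/(-5) = -1/5 ≈ -0.20000)
I - 2*(-19) = -1/5 - 2*(-19) = -1/5 + 38 = 189/5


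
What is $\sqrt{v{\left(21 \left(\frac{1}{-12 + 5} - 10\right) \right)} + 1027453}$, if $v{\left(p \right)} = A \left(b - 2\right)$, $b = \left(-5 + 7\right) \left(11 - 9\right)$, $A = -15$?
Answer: $\sqrt{1027423} \approx 1013.6$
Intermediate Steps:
$b = 4$ ($b = 2 \cdot 2 = 4$)
$v{\left(p \right)} = -30$ ($v{\left(p \right)} = - 15 \left(4 - 2\right) = \left(-15\right) 2 = -30$)
$\sqrt{v{\left(21 \left(\frac{1}{-12 + 5} - 10\right) \right)} + 1027453} = \sqrt{-30 + 1027453} = \sqrt{1027423}$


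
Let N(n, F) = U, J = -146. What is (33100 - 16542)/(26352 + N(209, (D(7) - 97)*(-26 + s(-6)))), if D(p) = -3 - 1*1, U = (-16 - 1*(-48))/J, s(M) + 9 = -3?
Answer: 604367/961840 ≈ 0.62834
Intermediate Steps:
s(M) = -12 (s(M) = -9 - 3 = -12)
U = -16/73 (U = (-16 - 1*(-48))/(-146) = (-16 + 48)*(-1/146) = 32*(-1/146) = -16/73 ≈ -0.21918)
D(p) = -4 (D(p) = -3 - 1 = -4)
N(n, F) = -16/73
(33100 - 16542)/(26352 + N(209, (D(7) - 97)*(-26 + s(-6)))) = (33100 - 16542)/(26352 - 16/73) = 16558/(1923680/73) = 16558*(73/1923680) = 604367/961840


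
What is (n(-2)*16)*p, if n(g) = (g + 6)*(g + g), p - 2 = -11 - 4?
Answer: 3328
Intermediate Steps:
p = -13 (p = 2 + (-11 - 4) = 2 - 15 = -13)
n(g) = 2*g*(6 + g) (n(g) = (6 + g)*(2*g) = 2*g*(6 + g))
(n(-2)*16)*p = ((2*(-2)*(6 - 2))*16)*(-13) = ((2*(-2)*4)*16)*(-13) = -16*16*(-13) = -256*(-13) = 3328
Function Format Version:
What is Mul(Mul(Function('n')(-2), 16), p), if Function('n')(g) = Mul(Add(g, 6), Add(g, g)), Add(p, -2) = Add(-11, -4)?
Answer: 3328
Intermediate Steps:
p = -13 (p = Add(2, Add(-11, -4)) = Add(2, -15) = -13)
Function('n')(g) = Mul(2, g, Add(6, g)) (Function('n')(g) = Mul(Add(6, g), Mul(2, g)) = Mul(2, g, Add(6, g)))
Mul(Mul(Function('n')(-2), 16), p) = Mul(Mul(Mul(2, -2, Add(6, -2)), 16), -13) = Mul(Mul(Mul(2, -2, 4), 16), -13) = Mul(Mul(-16, 16), -13) = Mul(-256, -13) = 3328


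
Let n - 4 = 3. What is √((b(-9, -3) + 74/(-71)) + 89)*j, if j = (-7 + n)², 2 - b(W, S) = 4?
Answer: 0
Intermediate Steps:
n = 7 (n = 4 + 3 = 7)
b(W, S) = -2 (b(W, S) = 2 - 1*4 = 2 - 4 = -2)
j = 0 (j = (-7 + 7)² = 0² = 0)
√((b(-9, -3) + 74/(-71)) + 89)*j = √((-2 + 74/(-71)) + 89)*0 = √((-2 + 74*(-1/71)) + 89)*0 = √((-2 - 74/71) + 89)*0 = √(-216/71 + 89)*0 = √(6103/71)*0 = (√433313/71)*0 = 0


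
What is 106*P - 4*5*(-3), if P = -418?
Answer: -44248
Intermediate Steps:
106*P - 4*5*(-3) = 106*(-418) - 4*5*(-3) = -44308 - 20*(-3) = -44308 + 60 = -44248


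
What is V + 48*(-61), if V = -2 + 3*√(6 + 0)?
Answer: -2930 + 3*√6 ≈ -2922.7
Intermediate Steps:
V = -2 + 3*√6 ≈ 5.3485
V + 48*(-61) = (-2 + 3*√6) + 48*(-61) = (-2 + 3*√6) - 2928 = -2930 + 3*√6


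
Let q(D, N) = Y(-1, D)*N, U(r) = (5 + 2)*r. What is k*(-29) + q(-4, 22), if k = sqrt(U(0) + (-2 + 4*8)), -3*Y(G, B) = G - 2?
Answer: 22 - 29*sqrt(30) ≈ -136.84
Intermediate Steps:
U(r) = 7*r
Y(G, B) = 2/3 - G/3 (Y(G, B) = -(G - 2)/3 = -(-2 + G)/3 = 2/3 - G/3)
q(D, N) = N (q(D, N) = (2/3 - 1/3*(-1))*N = (2/3 + 1/3)*N = 1*N = N)
k = sqrt(30) (k = sqrt(7*0 + (-2 + 4*8)) = sqrt(0 + (-2 + 32)) = sqrt(0 + 30) = sqrt(30) ≈ 5.4772)
k*(-29) + q(-4, 22) = sqrt(30)*(-29) + 22 = -29*sqrt(30) + 22 = 22 - 29*sqrt(30)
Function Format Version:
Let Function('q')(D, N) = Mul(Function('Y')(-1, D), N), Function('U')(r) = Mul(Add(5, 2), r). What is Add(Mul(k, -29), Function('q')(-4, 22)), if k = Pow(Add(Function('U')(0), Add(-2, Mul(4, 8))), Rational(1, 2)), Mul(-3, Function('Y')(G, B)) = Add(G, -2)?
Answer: Add(22, Mul(-29, Pow(30, Rational(1, 2)))) ≈ -136.84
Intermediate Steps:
Function('U')(r) = Mul(7, r)
Function('Y')(G, B) = Add(Rational(2, 3), Mul(Rational(-1, 3), G)) (Function('Y')(G, B) = Mul(Rational(-1, 3), Add(G, -2)) = Mul(Rational(-1, 3), Add(-2, G)) = Add(Rational(2, 3), Mul(Rational(-1, 3), G)))
Function('q')(D, N) = N (Function('q')(D, N) = Mul(Add(Rational(2, 3), Mul(Rational(-1, 3), -1)), N) = Mul(Add(Rational(2, 3), Rational(1, 3)), N) = Mul(1, N) = N)
k = Pow(30, Rational(1, 2)) (k = Pow(Add(Mul(7, 0), Add(-2, Mul(4, 8))), Rational(1, 2)) = Pow(Add(0, Add(-2, 32)), Rational(1, 2)) = Pow(Add(0, 30), Rational(1, 2)) = Pow(30, Rational(1, 2)) ≈ 5.4772)
Add(Mul(k, -29), Function('q')(-4, 22)) = Add(Mul(Pow(30, Rational(1, 2)), -29), 22) = Add(Mul(-29, Pow(30, Rational(1, 2))), 22) = Add(22, Mul(-29, Pow(30, Rational(1, 2))))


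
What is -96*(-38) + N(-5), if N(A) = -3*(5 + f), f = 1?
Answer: 3630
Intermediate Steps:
N(A) = -18 (N(A) = -3*(5 + 1) = -3*6 = -18)
-96*(-38) + N(-5) = -96*(-38) - 18 = 3648 - 18 = 3630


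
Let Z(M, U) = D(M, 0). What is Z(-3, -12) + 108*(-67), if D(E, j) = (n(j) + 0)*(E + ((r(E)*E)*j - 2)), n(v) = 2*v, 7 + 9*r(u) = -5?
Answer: -7236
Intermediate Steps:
r(u) = -4/3 (r(u) = -7/9 + (⅑)*(-5) = -7/9 - 5/9 = -4/3)
D(E, j) = 2*j*(-2 + E - 4*E*j/3) (D(E, j) = (2*j + 0)*(E + ((-4*E/3)*j - 2)) = (2*j)*(E + (-4*E*j/3 - 2)) = (2*j)*(E + (-2 - 4*E*j/3)) = (2*j)*(-2 + E - 4*E*j/3) = 2*j*(-2 + E - 4*E*j/3))
Z(M, U) = 0 (Z(M, U) = (⅔)*0*(-6 + 3*M - 4*M*0) = (⅔)*0*(-6 + 3*M + 0) = (⅔)*0*(-6 + 3*M) = 0)
Z(-3, -12) + 108*(-67) = 0 + 108*(-67) = 0 - 7236 = -7236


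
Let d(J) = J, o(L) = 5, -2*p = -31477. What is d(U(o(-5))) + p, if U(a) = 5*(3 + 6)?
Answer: 31567/2 ≈ 15784.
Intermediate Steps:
p = 31477/2 (p = -½*(-31477) = 31477/2 ≈ 15739.)
U(a) = 45 (U(a) = 5*9 = 45)
d(U(o(-5))) + p = 45 + 31477/2 = 31567/2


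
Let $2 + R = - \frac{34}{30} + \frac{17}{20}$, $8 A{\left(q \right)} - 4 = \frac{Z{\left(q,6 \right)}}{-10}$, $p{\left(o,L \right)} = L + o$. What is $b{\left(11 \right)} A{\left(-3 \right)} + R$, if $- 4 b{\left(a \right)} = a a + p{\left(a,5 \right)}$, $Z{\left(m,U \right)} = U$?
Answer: $- \frac{8083}{480} \approx -16.84$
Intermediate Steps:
$A{\left(q \right)} = \frac{17}{40}$ ($A{\left(q \right)} = \frac{1}{2} + \frac{6 \frac{1}{-10}}{8} = \frac{1}{2} + \frac{6 \left(- \frac{1}{10}\right)}{8} = \frac{1}{2} + \frac{1}{8} \left(- \frac{3}{5}\right) = \frac{1}{2} - \frac{3}{40} = \frac{17}{40}$)
$b{\left(a \right)} = - \frac{5}{4} - \frac{a}{4} - \frac{a^{2}}{4}$ ($b{\left(a \right)} = - \frac{a a + \left(5 + a\right)}{4} = - \frac{a^{2} + \left(5 + a\right)}{4} = - \frac{5 + a + a^{2}}{4} = - \frac{5}{4} - \frac{a}{4} - \frac{a^{2}}{4}$)
$R = - \frac{137}{60}$ ($R = -2 + \left(- \frac{34}{30} + \frac{17}{20}\right) = -2 + \left(\left(-34\right) \frac{1}{30} + 17 \cdot \frac{1}{20}\right) = -2 + \left(- \frac{17}{15} + \frac{17}{20}\right) = -2 - \frac{17}{60} = - \frac{137}{60} \approx -2.2833$)
$b{\left(11 \right)} A{\left(-3 \right)} + R = \left(- \frac{5}{4} - \frac{11}{4} - \frac{11^{2}}{4}\right) \frac{17}{40} - \frac{137}{60} = \left(- \frac{5}{4} - \frac{11}{4} - \frac{121}{4}\right) \frac{17}{40} - \frac{137}{60} = \left(- \frac{137}{4}\right) \frac{17}{40} - \frac{137}{60} = - \frac{2329}{160} - \frac{137}{60} = - \frac{8083}{480}$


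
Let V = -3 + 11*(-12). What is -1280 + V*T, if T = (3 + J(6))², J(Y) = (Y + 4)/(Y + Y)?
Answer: -13055/4 ≈ -3263.8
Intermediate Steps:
J(Y) = (4 + Y)/(2*Y) (J(Y) = (4 + Y)/((2*Y)) = (4 + Y)*(1/(2*Y)) = (4 + Y)/(2*Y))
V = -135 (V = -3 - 132 = -135)
T = 529/36 (T = (3 + (½)*(4 + 6)/6)² = (3 + (½)*(⅙)*10)² = (3 + ⅚)² = (23/6)² = 529/36 ≈ 14.694)
-1280 + V*T = -1280 - 135*529/36 = -1280 - 7935/4 = -13055/4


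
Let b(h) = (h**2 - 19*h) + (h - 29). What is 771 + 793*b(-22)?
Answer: 675614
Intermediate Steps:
b(h) = -29 + h**2 - 18*h (b(h) = (h**2 - 19*h) + (-29 + h) = -29 + h**2 - 18*h)
771 + 793*b(-22) = 771 + 793*(-29 + (-22)**2 - 18*(-22)) = 771 + 793*(-29 + 484 + 396) = 771 + 793*851 = 771 + 674843 = 675614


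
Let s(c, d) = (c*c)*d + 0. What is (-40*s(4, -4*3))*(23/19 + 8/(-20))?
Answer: 118272/19 ≈ 6224.8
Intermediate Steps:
s(c, d) = d*c**2 (s(c, d) = c**2*d + 0 = d*c**2 + 0 = d*c**2)
(-40*s(4, -4*3))*(23/19 + 8/(-20)) = (-40*(-4*3)*4**2)*(23/19 + 8/(-20)) = (-(-480)*16)*(23*(1/19) + 8*(-1/20)) = (-40*(-192))*(23/19 - 2/5) = 7680*(77/95) = 118272/19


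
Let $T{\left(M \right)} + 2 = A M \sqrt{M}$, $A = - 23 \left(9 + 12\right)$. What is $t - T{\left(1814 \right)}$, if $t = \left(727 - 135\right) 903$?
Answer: $534578 + 876162 \sqrt{1814} \approx 3.7851 \cdot 10^{7}$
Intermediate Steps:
$A = -483$ ($A = \left(-23\right) 21 = -483$)
$T{\left(M \right)} = -2 - 483 M^{\frac{3}{2}}$ ($T{\left(M \right)} = -2 + - 483 M \sqrt{M} = -2 - 483 M^{\frac{3}{2}}$)
$t = 534576$ ($t = 592 \cdot 903 = 534576$)
$t - T{\left(1814 \right)} = 534576 - \left(-2 - 483 \cdot 1814^{\frac{3}{2}}\right) = 534576 - \left(-2 - 483 \cdot 1814 \sqrt{1814}\right) = 534576 - \left(-2 - 876162 \sqrt{1814}\right) = 534576 + \left(2 + 876162 \sqrt{1814}\right) = 534578 + 876162 \sqrt{1814}$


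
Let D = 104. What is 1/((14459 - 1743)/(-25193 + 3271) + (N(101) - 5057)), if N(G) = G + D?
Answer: -10961/53189130 ≈ -0.00020608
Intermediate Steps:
N(G) = 104 + G (N(G) = G + 104 = 104 + G)
1/((14459 - 1743)/(-25193 + 3271) + (N(101) - 5057)) = 1/((14459 - 1743)/(-25193 + 3271) + ((104 + 101) - 5057)) = 1/(12716/(-21922) + (205 - 5057)) = 1/(12716*(-1/21922) - 4852) = 1/(-6358/10961 - 4852) = 1/(-53189130/10961) = -10961/53189130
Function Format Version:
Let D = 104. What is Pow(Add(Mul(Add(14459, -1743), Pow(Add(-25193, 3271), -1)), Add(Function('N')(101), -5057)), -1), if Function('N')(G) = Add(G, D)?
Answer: Rational(-10961, 53189130) ≈ -0.00020608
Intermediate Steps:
Function('N')(G) = Add(104, G) (Function('N')(G) = Add(G, 104) = Add(104, G))
Pow(Add(Mul(Add(14459, -1743), Pow(Add(-25193, 3271), -1)), Add(Function('N')(101), -5057)), -1) = Pow(Add(Mul(Add(14459, -1743), Pow(Add(-25193, 3271), -1)), Add(Add(104, 101), -5057)), -1) = Pow(Add(Mul(12716, Pow(-21922, -1)), Add(205, -5057)), -1) = Pow(Add(Mul(12716, Rational(-1, 21922)), -4852), -1) = Pow(Add(Rational(-6358, 10961), -4852), -1) = Pow(Rational(-53189130, 10961), -1) = Rational(-10961, 53189130)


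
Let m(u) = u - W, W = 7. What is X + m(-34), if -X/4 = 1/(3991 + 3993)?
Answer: -81837/1996 ≈ -41.000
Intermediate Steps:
m(u) = -7 + u (m(u) = u - 1*7 = u - 7 = -7 + u)
X = -1/1996 (X = -4/(3991 + 3993) = -4/7984 = -4*1/7984 = -1/1996 ≈ -0.00050100)
X + m(-34) = -1/1996 + (-7 - 34) = -1/1996 - 41 = -81837/1996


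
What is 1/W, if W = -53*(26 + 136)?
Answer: -1/8586 ≈ -0.00011647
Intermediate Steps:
W = -8586 (W = -53*162 = -8586)
1/W = 1/(-8586) = -1/8586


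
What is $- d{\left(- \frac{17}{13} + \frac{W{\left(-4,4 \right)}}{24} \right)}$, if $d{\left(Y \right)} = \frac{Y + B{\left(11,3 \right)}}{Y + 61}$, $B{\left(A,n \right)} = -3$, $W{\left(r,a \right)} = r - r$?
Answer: $\frac{7}{97} \approx 0.072165$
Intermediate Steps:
$W{\left(r,a \right)} = 0$
$d{\left(Y \right)} = \frac{-3 + Y}{61 + Y}$ ($d{\left(Y \right)} = \frac{Y - 3}{Y + 61} = \frac{-3 + Y}{61 + Y}$)
$- d{\left(- \frac{17}{13} + \frac{W{\left(-4,4 \right)}}{24} \right)} = - \frac{-3 + \left(- \frac{17}{13} + \frac{0}{24}\right)}{61 + \left(- \frac{17}{13} + \frac{0}{24}\right)} = - \frac{-3 + \left(\left(-17\right) \frac{1}{13} + 0 \cdot \frac{1}{24}\right)}{61 + \left(\left(-17\right) \frac{1}{13} + 0 \cdot \frac{1}{24}\right)} = - \frac{-3 + \left(- \frac{17}{13} + 0\right)}{61 + \left(- \frac{17}{13} + 0\right)} = - \frac{-3 - \frac{17}{13}}{61 - \frac{17}{13}} = - \frac{-56}{\frac{776}{13} \cdot 13} = - \frac{13 \left(-56\right)}{776 \cdot 13} = \left(-1\right) \left(- \frac{7}{97}\right) = \frac{7}{97}$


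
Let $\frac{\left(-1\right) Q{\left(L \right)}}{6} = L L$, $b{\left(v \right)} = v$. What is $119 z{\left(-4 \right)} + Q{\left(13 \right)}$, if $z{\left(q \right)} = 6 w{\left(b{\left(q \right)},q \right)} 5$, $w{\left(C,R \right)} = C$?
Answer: $-15294$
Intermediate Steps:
$Q{\left(L \right)} = - 6 L^{2}$ ($Q{\left(L \right)} = - 6 L L = - 6 L^{2}$)
$z{\left(q \right)} = 30 q$ ($z{\left(q \right)} = 6 q 5 = 30 q$)
$119 z{\left(-4 \right)} + Q{\left(13 \right)} = 119 \cdot 30 \left(-4\right) - 6 \cdot 13^{2} = 119 \left(-120\right) - 1014 = -14280 - 1014 = -15294$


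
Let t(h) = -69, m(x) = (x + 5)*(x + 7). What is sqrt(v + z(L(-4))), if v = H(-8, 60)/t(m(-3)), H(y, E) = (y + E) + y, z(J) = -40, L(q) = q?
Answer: 2*I*sqrt(48369)/69 ≈ 6.3748*I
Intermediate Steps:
m(x) = (5 + x)*(7 + x)
H(y, E) = E + 2*y (H(y, E) = (E + y) + y = E + 2*y)
v = -44/69 (v = (60 + 2*(-8))/(-69) = (60 - 16)*(-1/69) = 44*(-1/69) = -44/69 ≈ -0.63768)
sqrt(v + z(L(-4))) = sqrt(-44/69 - 40) = sqrt(-2804/69) = 2*I*sqrt(48369)/69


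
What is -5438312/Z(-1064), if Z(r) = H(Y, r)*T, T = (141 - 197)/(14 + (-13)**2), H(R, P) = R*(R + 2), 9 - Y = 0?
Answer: 3769739/21 ≈ 1.7951e+5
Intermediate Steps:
Y = 9 (Y = 9 - 1*0 = 9 + 0 = 9)
H(R, P) = R*(2 + R)
T = -56/183 (T = -56/(14 + 169) = -56/183 ≈ -0.30601)
Z(r) = -1848/61 (Z(r) = (9*(2 + 9))*(-56/183) = (9*11)*(-56/183) = 99*(-56/183) = -1848/61)
-5438312/Z(-1064) = -5438312/(-1848/61) = -5438312*(-61/1848) = 3769739/21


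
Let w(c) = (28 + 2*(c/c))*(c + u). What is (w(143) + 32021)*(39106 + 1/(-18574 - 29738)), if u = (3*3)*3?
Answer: 70132299604591/48312 ≈ 1.4517e+9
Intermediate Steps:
u = 27 (u = 9*3 = 27)
w(c) = 810 + 30*c (w(c) = (28 + 2*(c/c))*(c + 27) = (28 + 2*1)*(27 + c) = (28 + 2)*(27 + c) = 30*(27 + c) = 810 + 30*c)
(w(143) + 32021)*(39106 + 1/(-18574 - 29738)) = ((810 + 30*143) + 32021)*(39106 + 1/(-18574 - 29738)) = ((810 + 4290) + 32021)*(39106 + 1/(-48312)) = (5100 + 32021)*(39106 - 1/48312) = 37121*(1889289071/48312) = 70132299604591/48312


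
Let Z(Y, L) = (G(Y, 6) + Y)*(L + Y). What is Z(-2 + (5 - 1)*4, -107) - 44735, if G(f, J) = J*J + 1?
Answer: -49478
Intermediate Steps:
G(f, J) = 1 + J² (G(f, J) = J² + 1 = 1 + J²)
Z(Y, L) = (37 + Y)*(L + Y) (Z(Y, L) = ((1 + 6²) + Y)*(L + Y) = ((1 + 36) + Y)*(L + Y) = (37 + Y)*(L + Y))
Z(-2 + (5 - 1)*4, -107) - 44735 = ((-2 + (5 - 1)*4)² + 37*(-107) + 37*(-2 + (5 - 1)*4) - 107*(-2 + (5 - 1)*4)) - 44735 = ((-2 + 4*4)² - 3959 + 37*(-2 + 4*4) - 107*(-2 + 4*4)) - 44735 = ((-2 + 16)² - 3959 + 37*(-2 + 16) - 107*(-2 + 16)) - 44735 = (14² - 3959 + 37*14 - 107*14) - 44735 = (196 - 3959 + 518 - 1498) - 44735 = -4743 - 44735 = -49478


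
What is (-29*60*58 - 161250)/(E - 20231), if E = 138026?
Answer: -17478/7853 ≈ -2.2256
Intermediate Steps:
(-29*60*58 - 161250)/(E - 20231) = (-29*60*58 - 161250)/(138026 - 20231) = (-1740*58 - 161250)/117795 = (-100920 - 161250)*(1/117795) = -262170*1/117795 = -17478/7853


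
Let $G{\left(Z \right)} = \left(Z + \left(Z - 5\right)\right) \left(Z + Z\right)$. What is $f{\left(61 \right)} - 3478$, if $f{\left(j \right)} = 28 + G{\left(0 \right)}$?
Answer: $-3450$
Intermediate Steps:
$G{\left(Z \right)} = 2 Z \left(-5 + 2 Z\right)$ ($G{\left(Z \right)} = \left(Z + \left(-5 + Z\right)\right) 2 Z = \left(-5 + 2 Z\right) 2 Z = 2 Z \left(-5 + 2 Z\right)$)
$f{\left(j \right)} = 28$ ($f{\left(j \right)} = 28 + 2 \cdot 0 \left(-5 + 2 \cdot 0\right) = 28 + 2 \cdot 0 \left(-5 + 0\right) = 28 + 2 \cdot 0 \left(-5\right) = 28 + 0 = 28$)
$f{\left(61 \right)} - 3478 = 28 - 3478 = -3450$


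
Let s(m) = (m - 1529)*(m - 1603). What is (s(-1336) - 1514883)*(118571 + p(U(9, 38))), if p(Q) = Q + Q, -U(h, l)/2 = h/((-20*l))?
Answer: 77783607813324/95 ≈ 8.1877e+11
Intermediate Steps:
s(m) = (-1603 + m)*(-1529 + m) (s(m) = (-1529 + m)*(-1603 + m) = (-1603 + m)*(-1529 + m))
U(h, l) = h/(10*l) (U(h, l) = -2*h/((-20*l)) = -2*h*(-1/(20*l)) = -(-1)*h/(10*l) = h/(10*l))
p(Q) = 2*Q
(s(-1336) - 1514883)*(118571 + p(U(9, 38))) = ((2450987 + (-1336)² - 3132*(-1336)) - 1514883)*(118571 + 2*((⅒)*9/38)) = ((2450987 + 1784896 + 4184352) - 1514883)*(118571 + 2*((⅒)*9*(1/38))) = (8420235 - 1514883)*(118571 + 2*(9/380)) = 6905352*(118571 + 9/190) = 6905352*(22528499/190) = 77783607813324/95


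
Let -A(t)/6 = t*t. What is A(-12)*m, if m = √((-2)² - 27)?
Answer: -864*I*√23 ≈ -4143.6*I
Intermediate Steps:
A(t) = -6*t² (A(t) = -6*t*t = -6*t²)
m = I*√23 (m = √(4 - 27) = √(-23) = I*√23 ≈ 4.7958*I)
A(-12)*m = (-6*(-12)²)*(I*√23) = (-6*144)*(I*√23) = -864*I*√23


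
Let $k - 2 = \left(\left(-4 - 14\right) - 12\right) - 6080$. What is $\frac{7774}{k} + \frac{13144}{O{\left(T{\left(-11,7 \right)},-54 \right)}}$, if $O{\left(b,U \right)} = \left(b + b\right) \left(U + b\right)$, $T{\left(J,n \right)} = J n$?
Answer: $- \frac{19137281}{30805698} \approx -0.62123$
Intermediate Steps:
$k = -6108$ ($k = 2 - 6110 = -6108$)
$O{\left(b,U \right)} = 2 b \left(U + b\right)$
$\frac{7774}{k} + \frac{13144}{O{\left(T{\left(-11,7 \right)},-54 \right)}} = \frac{7774}{-6108} + \frac{13144}{2 \left(\left(-11\right) 7\right) \left(-54 - 77\right)} = 7774 \left(- \frac{1}{6108}\right) + \frac{13144}{2 \left(-77\right) \left(-54 - 77\right)} = - \frac{3887}{3054} + \frac{13144}{2 \left(-77\right) \left(-131\right)} = - \frac{3887}{3054} + \frac{13144}{20174} = - \frac{3887}{3054} + 13144 \cdot \frac{1}{20174} = - \frac{3887}{3054} + \frac{6572}{10087} = - \frac{19137281}{30805698}$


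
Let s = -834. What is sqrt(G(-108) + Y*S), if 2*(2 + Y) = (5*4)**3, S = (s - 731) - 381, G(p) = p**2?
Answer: 2*I*sqrt(1942111) ≈ 2787.2*I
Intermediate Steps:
S = -1946 (S = (-834 - 731) - 381 = -1565 - 381 = -1946)
Y = 3998 (Y = -2 + (5*4)**3/2 = -2 + (1/2)*20**3 = -2 + (1/2)*8000 = -2 + 4000 = 3998)
sqrt(G(-108) + Y*S) = sqrt((-108)**2 + 3998*(-1946)) = sqrt(11664 - 7780108) = sqrt(-7768444) = 2*I*sqrt(1942111)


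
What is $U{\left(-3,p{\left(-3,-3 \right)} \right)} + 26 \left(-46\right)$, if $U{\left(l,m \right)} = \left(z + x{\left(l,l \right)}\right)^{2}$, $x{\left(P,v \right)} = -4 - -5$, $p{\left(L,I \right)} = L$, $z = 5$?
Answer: $-1160$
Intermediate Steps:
$x{\left(P,v \right)} = 1$ ($x{\left(P,v \right)} = -4 + 5 = 1$)
$U{\left(l,m \right)} = 36$ ($U{\left(l,m \right)} = \left(5 + 1\right)^{2} = 6^{2} = 36$)
$U{\left(-3,p{\left(-3,-3 \right)} \right)} + 26 \left(-46\right) = 36 + 26 \left(-46\right) = 36 - 1196 = -1160$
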